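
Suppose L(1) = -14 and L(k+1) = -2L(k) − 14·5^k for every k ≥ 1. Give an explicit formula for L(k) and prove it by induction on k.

Claim: L(k) = 2·(-2)^k − 2·5^k.

Base case: L(1) = -14, and 2·(-2)^1 − 2·5^1 = -4 − 10 = -14.
Assume L(m) = 2·(-2)^m − 2·5^m for some m ≥ 1.
Then L(m+1) = -2L(m) − 14·5^m = -2·(2·(-2)^m − 2·5^m) − 14·5^m = 2·(-2)^{m+1} + 4·5^m − 14·5^m = 2·(-2)^{m+1} − 10·5^m = 2·(-2)^{m+1} − 2·5^{m+1}.
By induction, L(k) = 2·(-2)^k − 2·5^k for all k ≥ 1.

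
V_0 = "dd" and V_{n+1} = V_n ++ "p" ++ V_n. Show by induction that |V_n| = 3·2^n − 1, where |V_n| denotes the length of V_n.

Base case: |V_0| = 2, and 3·2^0 − 1 = 2.
Assume |V_r| = 3·2^r − 1.
Then |V_{r+1}| = |V_r| + 1 + |V_r| = 2|V_r| + 1 = 2(3·2^r − 1) + 1 = 3·2^{r+1} − 2 + 1 = 3·2^{r+1} − 1.
Hence |V_n| = 3·2^n − 1 for every n ≥ 0, by induction.

|V_n| = 3·2^n − 1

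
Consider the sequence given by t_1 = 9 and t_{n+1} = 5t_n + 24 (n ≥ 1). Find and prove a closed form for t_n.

Claim: t_n = 3·5^n − 6.

Base case: t_1 = 9, and 3·5^1 − 6 = 15 − 6 = 9.
Assume t_j = 3·5^j − 6 for some j ≥ 1.
Then t_{j+1} = 5t_j + 24 = 5·(3·5^j − 6) + 24 = 15·5^j − 30 + 24 = 3·5^{j+1} − 6.
Hence t_n = 3·5^n − 6 for every n ≥ 1, by induction.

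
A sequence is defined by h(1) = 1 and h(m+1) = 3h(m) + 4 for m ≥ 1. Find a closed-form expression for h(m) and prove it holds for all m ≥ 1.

Claim: h(m) = 3^m − 2.

Base case: h(1) = 1, and 3^1 − 2 = 3 − 2 = 1.
Assume h(k) = 3^k − 2 for some k ≥ 1.
Then h(k+1) = 3h(k) + 4 = 3·(3^k − 2) + 4 = 3^{k+1} − 6 + 4 = 3^{k+1} − 2.
So the formula holds for k+1, and by induction h(m) = 3^m − 2 for all m ≥ 1.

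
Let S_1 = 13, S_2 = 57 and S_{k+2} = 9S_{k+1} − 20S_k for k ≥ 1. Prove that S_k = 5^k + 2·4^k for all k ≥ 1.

Base cases: S_1 = 13 and 5^1 + 2·4^1 = 13; S_2 = 57 and 5^2 + 2·4^2 = 57.
Assume S_i = 5^i + 2·4^i for all 1 ≤ i ≤ j, where j ≥ 2.
Then S_{j+1} = 9S_j − 20S_{j−1} = 9·(5^j + 2·4^j) − 20·(5^{j−1} + 2·4^{j−1}) = (9·5 − 20)5^{j−1} + 2·(9·4 − 20)4^{j−1} = 25·5^{j−1} + 32·4^{j−1} = 5^{j+1} + 2·4^{j+1}.
Hence S_k = 5^k + 2·4^k for every k ≥ 1, by strong induction.

S_k = 5^k + 2·4^k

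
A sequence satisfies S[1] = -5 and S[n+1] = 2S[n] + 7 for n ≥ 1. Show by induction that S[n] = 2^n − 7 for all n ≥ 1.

Base case: S[1] = -5, and 2^1 − 7 = 2 − 7 = -5.
Assume S[m] = 2^m − 7 for some m ≥ 1.
Then S[m+1] = 2S[m] + 7 = 2·(2^m − 7) + 7 = 2^{m+1} − 14 + 7 = 2^{m+1} − 7.
So the formula holds for m+1, and by induction S[n] = 2^n − 7 for all n ≥ 1.

S[n] = 2^n − 7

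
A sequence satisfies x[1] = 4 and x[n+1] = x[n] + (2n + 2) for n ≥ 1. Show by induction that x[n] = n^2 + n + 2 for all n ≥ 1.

Base case: x[1] = 4, and 1^2 + 1 + 2 = 4.
Assume x[r] = r^2 + r + 2.
Then x[r+1] = x[r] + (2r + 2) = (r^2 + r + 2) + (2r + 2) = r^2 + 3r + 4,
and (r+1)^2 + (r+1) + 2 = r^2 + 3r + 4.
This completes the inductive step, so x[n] = n^2 + n + 2 for all n ≥ 1.

x[n] = n^2 + n + 2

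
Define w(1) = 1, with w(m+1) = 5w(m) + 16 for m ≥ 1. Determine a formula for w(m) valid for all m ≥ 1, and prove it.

Claim: w(m) = 5^m − 4.

Base case: w(1) = 1, and 5^1 − 4 = 5 − 4 = 1.
Assume w(k) = 5^k − 4 for some k ≥ 1.
Then w(k+1) = 5w(k) + 16 = 5·(5^k − 4) + 16 = 5^{k+1} − 20 + 16 = 5^{k+1} − 4.
By induction, w(m) = 5^m − 4 for all m ≥ 1.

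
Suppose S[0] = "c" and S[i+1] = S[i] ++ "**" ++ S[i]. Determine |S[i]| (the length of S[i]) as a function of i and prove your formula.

Claim: |S[i]| = 3·2^i − 2.

Base case: |S[0]| = 1, and 3·2^0 − 2 = 1.
Assume |S[r]| = 3·2^r − 2.
Then |S[r+1]| = |S[r]| + 2 + |S[r]| = 2|S[r]| + 2 = 2(3·2^r − 2) + 2 = 3·2^{r+1} − 4 + 2 = 3·2^{r+1} − 2.
Hence |S[i]| = 3·2^i − 2 for every i ≥ 0, by induction.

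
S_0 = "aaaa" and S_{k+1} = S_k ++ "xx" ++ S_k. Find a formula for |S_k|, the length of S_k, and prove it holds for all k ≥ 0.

Claim: |S_k| = 6·2^k − 2.

Base case: |S_0| = 4, and 6·2^0 − 2 = 4.
Assume |S_r| = 6·2^r − 2.
Then |S_{r+1}| = |S_r| + 2 + |S_r| = 2|S_r| + 2 = 2(6·2^r − 2) + 2 = 6·2^{r+1} − 4 + 2 = 6·2^{r+1} − 2.
By induction, |S_k| = 6·2^k − 2 for all k ≥ 0.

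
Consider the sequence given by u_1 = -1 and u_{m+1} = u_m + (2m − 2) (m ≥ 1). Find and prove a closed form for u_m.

Claim: u_m = m^2 − 3m + 1.

Base case: u_1 = -1, and 1^2 − 3·1 + 1 = -1.
Assume u_r = r^2 − 3r + 1.
Then u_{r+1} = u_r + (2r − 2) = (r^2 − 3r + 1) + (2r − 2) = r^2 − r − 1,
and (r+1)^2 − 3·(r+1) + 1 = r^2 − r − 1.
Hence u_m = m^2 − 3m + 1 for every m ≥ 1, by induction.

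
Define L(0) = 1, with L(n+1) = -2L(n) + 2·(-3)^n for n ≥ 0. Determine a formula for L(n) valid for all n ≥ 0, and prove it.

Claim: L(n) = 3·(-2)^n − 2·(-3)^n.

Base case: L(0) = 1, and 3·(-2)^0 − 2·(-3)^0 = 3 − 2 = 1.
Assume L(r) = 3·(-2)^r − 2·(-3)^r for some r ≥ 0.
Then L(r+1) = -2L(r) + 2·(-3)^r = -2·(3·(-2)^r − 2·(-3)^r) + 2·(-3)^r = 3·(-2)^{r+1} + 4·(-3)^r + 2·(-3)^r = 3·(-2)^{r+1} + 6·(-3)^r = 3·(-2)^{r+1} − 2·(-3)^{r+1}.
This completes the inductive step, so L(n) = 3·(-2)^n − 2·(-3)^n for all n ≥ 0.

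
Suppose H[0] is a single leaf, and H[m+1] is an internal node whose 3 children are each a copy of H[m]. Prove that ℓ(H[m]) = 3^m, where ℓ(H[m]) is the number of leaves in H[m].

Base case: ℓ(H[0]) = 1, and 3^0 = 1.
Assume ℓ(H[k]) = 3^k.
Then ℓ(H[k+1]) = 3·ℓ(H[k]) = 3·3^k = 3^{k+1}.
This completes the inductive step, so ℓ(H[m]) = 3^m for all m ≥ 0.

ℓ(H[m]) = 3^m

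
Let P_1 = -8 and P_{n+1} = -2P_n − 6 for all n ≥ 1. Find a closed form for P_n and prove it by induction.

Claim: P_n = 3·(-2)^n − 2.

Base case: P_1 = -8, and 3·(-2)^1 − 2 = -6 − 2 = -8.
Assume P_m = 3·(-2)^m − 2 for some m ≥ 1.
Then P_{m+1} = -2P_m − 6 = -2·(3·(-2)^m − 2) − 6 = -6·(-2)^m + 4 − 6 = 3·(-2)^{m+1} − 2.
Hence P_n = 3·(-2)^n − 2 for every n ≥ 1, by induction.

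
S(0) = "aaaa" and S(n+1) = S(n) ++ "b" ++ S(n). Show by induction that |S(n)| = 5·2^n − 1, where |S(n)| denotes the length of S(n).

Base case: |S(0)| = 4, and 5·2^0 − 1 = 4.
Assume |S(j)| = 5·2^j − 1.
Then |S(j+1)| = |S(j)| + 1 + |S(j)| = 2|S(j)| + 1 = 2(5·2^j − 1) + 1 = 5·2^{j+1} − 2 + 1 = 5·2^{j+1} − 1.
This completes the inductive step, so |S(n)| = 5·2^n − 1 for all n ≥ 0.

|S(n)| = 5·2^n − 1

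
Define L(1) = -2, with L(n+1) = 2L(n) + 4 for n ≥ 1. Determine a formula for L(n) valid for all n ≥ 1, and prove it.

Claim: L(n) = 2^n − 4.

Base case: L(1) = -2, and 2^1 − 4 = 2 − 4 = -2.
Assume L(m) = 2^m − 4 for some m ≥ 1.
Then L(m+1) = 2L(m) + 4 = 2·(2^m − 4) + 4 = 2^{m+1} − 8 + 4 = 2^{m+1} − 4.
So the formula holds for m+1, and by induction L(n) = 2^n − 4 for all n ≥ 1.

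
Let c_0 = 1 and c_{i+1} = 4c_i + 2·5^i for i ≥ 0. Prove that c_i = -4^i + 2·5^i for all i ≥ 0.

Base case: c_0 = 1, and -4^0 + 2·5^0 = -1 + 2 = 1.
Assume c_k = -4^k + 2·5^k for some k ≥ 0.
Then c_{k+1} = 4c_k + 2·5^k = 4·(-4^k + 2·5^k) + 2·5^k = -4^{k+1} + 8·5^k + 2·5^k = -4^{k+1} + 10·5^k = -4^{k+1} + 2·5^{k+1}.
This completes the inductive step, so c_i = -4^i + 2·5^i for all i ≥ 0.

c_i = -4^i + 2·5^i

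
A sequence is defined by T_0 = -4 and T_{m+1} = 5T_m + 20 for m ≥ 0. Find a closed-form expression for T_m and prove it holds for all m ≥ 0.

Claim: T_m = 5^m − 5.

Base case: T_0 = -4, and 5^0 − 5 = 1 − 5 = -4.
Assume T_r = 5^r − 5 for some r ≥ 0.
Then T_{r+1} = 5T_r + 20 = 5·(5^r − 5) + 20 = 5^{r+1} − 25 + 20 = 5^{r+1} − 5.
This completes the inductive step, so T_m = 5^m − 5 for all m ≥ 0.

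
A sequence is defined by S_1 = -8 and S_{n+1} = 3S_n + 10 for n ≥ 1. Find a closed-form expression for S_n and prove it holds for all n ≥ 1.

Claim: S_n = -3^n − 5.

Base case: S_1 = -8, and -3^1 − 5 = -3 − 5 = -8.
Assume S_r = -3^r − 5 for some r ≥ 1.
Then S_{r+1} = 3S_r + 10 = 3·(-3^r − 5) + 10 = -3^{r+1} − 15 + 10 = -3^{r+1} − 5.
So the formula holds for r+1, and by induction S_n = -3^n − 5 for all n ≥ 1.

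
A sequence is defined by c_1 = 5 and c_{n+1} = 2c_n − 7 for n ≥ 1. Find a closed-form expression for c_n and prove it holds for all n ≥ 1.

Claim: c_n = -2^n + 7.

Base case: c_1 = 5, and -2^1 + 7 = -2 + 7 = 5.
Assume c_k = -2^k + 7 for some k ≥ 1.
Then c_{k+1} = 2c_k − 7 = 2·(-2^k + 7) − 7 = -2^{k+1} + 14 − 7 = -2^{k+1} + 7.
So the formula holds for k+1, and by induction c_n = -2^n + 7 for all n ≥ 1.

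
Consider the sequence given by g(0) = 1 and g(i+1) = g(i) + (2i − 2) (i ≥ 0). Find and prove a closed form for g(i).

Claim: g(i) = i^2 − 3i + 1.

Base case: g(0) = 1, and 0^2 − 3·0 + 1 = 1.
Assume g(k) = k^2 − 3k + 1.
Then g(k+1) = g(k) + (2k − 2) = (k^2 − 3k + 1) + (2k − 2) = k^2 − k − 1,
and (k+1)^2 − 3·(k+1) + 1 = k^2 − k − 1.
By induction, g(i) = i^2 − 3i + 1 for all i ≥ 0.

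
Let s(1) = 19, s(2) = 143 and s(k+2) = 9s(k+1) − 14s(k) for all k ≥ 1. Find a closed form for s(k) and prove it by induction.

Claim: s(k) = 3·7^k − 2^k.

Base cases: s(1) = 19 and 3·7^1 − 2^1 = 19; s(2) = 143 and 3·7^2 − 2^2 = 143.
Assume s(j) = 3·7^j − 2^j for all 1 ≤ j ≤ r, where r ≥ 2.
Then s(r+1) = 9s(r) − 14s(r−1) = 9·(3·7^r − 2^r) − 14·(3·7^{r−1} − 2^{r−1}) = 3·(9·7 − 14)7^{r−1} − (9·2 − 14)2^{r−1} = 147·7^{r−1} − 4·2^{r−1} = 3·7^{r+1} − 2^{r+1}.
This completes the inductive step, so s(k) = 3·7^k − 2^k for all k ≥ 1.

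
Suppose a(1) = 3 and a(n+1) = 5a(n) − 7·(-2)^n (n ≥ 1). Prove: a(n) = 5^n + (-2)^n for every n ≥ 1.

Base case: a(1) = 3, and 5^1 + (-2)^1 = 5 − 2 = 3.
Assume a(j) = 5^j + (-2)^j for some j ≥ 1.
Then a(j+1) = 5a(j) − 7·(-2)^j = 5·(5^j + (-2)^j) − 7·(-2)^j = 5^{j+1} + 5·(-2)^j − 7·(-2)^j = 5^{j+1} − 2·(-2)^j = 5^{j+1} + (-2)^{j+1}.
Hence a(n) = 5^n + (-2)^n for every n ≥ 1, by induction.

a(n) = 5^n + (-2)^n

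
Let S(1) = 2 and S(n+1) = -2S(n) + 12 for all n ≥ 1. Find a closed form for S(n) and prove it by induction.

Claim: S(n) = (-2)^n + 4.

Base case: S(1) = 2, and (-2)^1 + 4 = -2 + 4 = 2.
Assume S(k) = (-2)^k + 4 for some k ≥ 1.
Then S(k+1) = -2S(k) + 12 = -2·((-2)^k + 4) + 12 = -2·(-2)^k − 8 + 12 = (-2)^{k+1} + 4.
Hence S(n) = (-2)^n + 4 for every n ≥ 1, by induction.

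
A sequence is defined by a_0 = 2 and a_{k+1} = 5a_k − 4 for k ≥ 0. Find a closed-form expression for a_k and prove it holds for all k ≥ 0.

Claim: a_k = 5^k + 1.

Base case: a_0 = 2, and 5^0 + 1 = 1 + 1 = 2.
Assume a_r = 5^r + 1 for some r ≥ 0.
Then a_{r+1} = 5a_r − 4 = 5·(5^r + 1) − 4 = 5^{r+1} + 5 − 4 = 5^{r+1} + 1.
So the formula holds for r+1, and by induction a_k = 5^k + 1 for all k ≥ 0.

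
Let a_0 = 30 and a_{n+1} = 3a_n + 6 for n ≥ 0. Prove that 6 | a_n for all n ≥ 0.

Base case: a_0 = 30 = 6·5, so 6 | a_0.
Assume 6 | a_m, so a_m = 6t for some integer t.
Then a_{m+1} = 3a_m + 6 = 3·(6t) + 6 = 6(3t + 1), so 6 | a_{m+1}.
So the property holds for m+1, and by induction 6 | a_n for all n ≥ 0.

6 | a_n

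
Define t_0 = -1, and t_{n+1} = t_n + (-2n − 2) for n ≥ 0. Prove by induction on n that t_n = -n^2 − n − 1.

Base case: t_0 = -1, and -0^2 − 0 − 1 = -1.
Assume t_k = -k^2 − k − 1.
Then t_{k+1} = t_k + (-2k − 2) = (-k^2 − k − 1) + (-2k − 2) = -k^2 − 3k − 3,
and -(k+1)^2 − (k+1) − 1 = -k^2 − 3k − 3.
By induction, t_n = -n^2 − n − 1 for all n ≥ 0.

t_n = -n^2 − n − 1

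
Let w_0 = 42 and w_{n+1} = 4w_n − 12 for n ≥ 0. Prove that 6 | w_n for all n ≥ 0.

Base case: w_0 = 42 = 6·7, so 6 | w_0.
Assume 6 | w_m, so w_m = 6t for some integer t.
Then w_{m+1} = 4w_m − 12 = 4·(6t) − 12 = 6(4t − 2), so 6 | w_{m+1}.
This completes the inductive step, so 6 | w_n for all n ≥ 0.

6 | w_n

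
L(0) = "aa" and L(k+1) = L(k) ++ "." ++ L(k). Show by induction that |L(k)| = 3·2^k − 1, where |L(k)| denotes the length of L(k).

Base case: |L(0)| = 2, and 3·2^0 − 1 = 2.
Assume |L(j)| = 3·2^j − 1.
Then |L(j+1)| = |L(j)| + 1 + |L(j)| = 2|L(j)| + 1 = 2(3·2^j − 1) + 1 = 3·2^{j+1} − 2 + 1 = 3·2^{j+1} − 1.
So the formula holds for j+1, and by induction |L(k)| = 3·2^k − 1 for all k ≥ 0.

|L(k)| = 3·2^k − 1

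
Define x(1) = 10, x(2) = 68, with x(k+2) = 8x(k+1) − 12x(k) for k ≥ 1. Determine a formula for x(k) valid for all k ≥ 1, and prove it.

Claim: x(k) = 2·6^k − 2^k.

Base cases: x(1) = 10 and 2·6^1 − 2^1 = 10; x(2) = 68 and 2·6^2 − 2^2 = 68.
Assume x(i) = 2·6^i − 2^i for all 1 ≤ i ≤ j, where j ≥ 2.
Then x(j+1) = 8x(j) − 12x(j−1) = 8·(2·6^j − 2^j) − 12·(2·6^{j−1} − 2^{j−1}) = 2·(8·6 − 12)6^{j−1} − (8·2 − 12)2^{j−1} = 72·6^{j−1} − 4·2^{j−1} = 2·6^{j+1} − 2^{j+1}.
So the formula holds for j+1, and by strong induction x(k) = 2·6^k − 2^k for all k ≥ 1.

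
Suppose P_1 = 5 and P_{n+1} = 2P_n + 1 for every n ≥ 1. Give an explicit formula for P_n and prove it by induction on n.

Claim: P_n = 3·2^n − 1.

Base case: P_1 = 5, and 3·2^1 − 1 = 6 − 1 = 5.
Assume P_r = 3·2^r − 1 for some r ≥ 1.
Then P_{r+1} = 2P_r + 1 = 2·(3·2^r − 1) + 1 = 6·2^r − 2 + 1 = 3·2^{r+1} − 1.
This completes the inductive step, so P_n = 3·2^n − 1 for all n ≥ 1.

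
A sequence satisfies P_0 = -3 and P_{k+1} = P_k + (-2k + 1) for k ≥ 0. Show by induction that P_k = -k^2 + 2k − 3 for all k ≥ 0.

Base case: P_0 = -3, and -0^2 + 2·0 − 3 = -3.
Assume P_r = -r^2 + 2r − 3.
Then P_{r+1} = P_r + (-2r + 1) = (-r^2 + 2r − 3) + (-2r + 1) = -r^2 − 2,
and -(r+1)^2 + 2·(r+1) − 3 = -r^2 − 2.
Hence P_k = -k^2 + 2k − 3 for every k ≥ 0, by induction.

P_k = -k^2 + 2k − 3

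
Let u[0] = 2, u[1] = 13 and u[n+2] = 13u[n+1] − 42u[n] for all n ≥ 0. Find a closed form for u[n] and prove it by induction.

Claim: u[n] = 7^n + 6^n.

Base cases: u[0] = 2 and 7^0 + 6^0 = 2; u[1] = 13 and 7^1 + 6^1 = 13.
Assume u[i] = 7^i + 6^i for all 0 ≤ i ≤ j, where j ≥ 1.
Then u[j+1] = 13u[j] − 42u[j−1] = 13·(7^j + 6^j) − 42·(7^{j−1} + 6^{j−1}) = (13·7 − 42)7^{j−1} + (13·6 − 42)6^{j−1} = 49·7^{j−1} + 36·6^{j−1} = 7^{j+1} + 6^{j+1}.
Hence u[n] = 7^n + 6^n for every n ≥ 0, by strong induction.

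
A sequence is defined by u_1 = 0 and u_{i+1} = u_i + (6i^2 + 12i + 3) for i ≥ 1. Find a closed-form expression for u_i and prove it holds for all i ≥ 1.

Claim: u_i = 2i^3 + 3i^2 − 2i − 3.

Base case: u_1 = 0, and 2·1^3 + 3·1^2 − 2·1 − 3 = 0.
Assume u_m = 2m^3 + 3m^2 − 2m − 3.
Then u_{m+1} = u_m + (6m^2 + 12m + 3) = (2m^3 + 3m^2 − 2m − 3) + (6m^2 + 12m + 3) = 2m^3 + 9m^2 + 10m,
and 2·(m+1)^3 + 3·(m+1)^2 − 2·(m+1) − 3 = 2m^3 + 9m^2 + 10m.
This completes the inductive step, so u_i = 2i^3 + 3i^2 − 2i − 3 for all i ≥ 1.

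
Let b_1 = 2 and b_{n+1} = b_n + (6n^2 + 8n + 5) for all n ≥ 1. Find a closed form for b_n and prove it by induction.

Claim: b_n = 2n^3 + n^2 + 2n − 3.

Base case: b_1 = 2, and 2·1^3 + 1^2 + 2·1 − 3 = 2.
Assume b_k = 2k^3 + k^2 + 2k − 3.
Then b_{k+1} = b_k + (6k^2 + 8k + 5) = (2k^3 + k^2 + 2k − 3) + (6k^2 + 8k + 5) = 2k^3 + 7k^2 + 10k + 2,
and 2·(k+1)^3 + (k+1)^2 + 2·(k+1) − 3 = 2k^3 + 7k^2 + 10k + 2.
By induction, b_n = 2n^3 + n^2 + 2n − 3 for all n ≥ 1.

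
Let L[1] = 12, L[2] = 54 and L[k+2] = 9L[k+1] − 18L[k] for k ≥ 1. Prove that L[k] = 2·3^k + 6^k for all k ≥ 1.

Base cases: L[1] = 12 and 2·3^1 + 6^1 = 12; L[2] = 54 and 2·3^2 + 6^2 = 54.
Assume L[j] = 2·3^j + 6^j for all 1 ≤ j ≤ r, where r ≥ 2.
Then L[r+1] = 9L[r] − 18L[r−1] = 9·(2·3^r + 6^r) − 18·(2·3^{r−1} + 6^{r−1}) = 2·(9·3 − 18)3^{r−1} + (9·6 − 18)6^{r−1} = 18·3^{r−1} + 36·6^{r−1} = 2·3^{r+1} + 6^{r+1}.
This completes the inductive step, so L[k] = 2·3^k + 6^k for all k ≥ 1.

L[k] = 2·3^k + 6^k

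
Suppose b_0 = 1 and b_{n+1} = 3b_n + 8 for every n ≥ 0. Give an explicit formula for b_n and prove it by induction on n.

Claim: b_n = 5·3^n − 4.

Base case: b_0 = 1, and 5·3^0 − 4 = 5 − 4 = 1.
Assume b_m = 5·3^m − 4 for some m ≥ 0.
Then b_{m+1} = 3b_m + 8 = 3·(5·3^m − 4) + 8 = 15·3^m − 12 + 8 = 5·3^{m+1} − 4.
So the formula holds for m+1, and by induction b_n = 5·3^n − 4 for all n ≥ 0.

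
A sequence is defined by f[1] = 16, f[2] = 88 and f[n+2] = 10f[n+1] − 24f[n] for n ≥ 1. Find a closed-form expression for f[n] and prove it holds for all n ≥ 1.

Claim: f[n] = 2·6^n + 4^n.

Base cases: f[1] = 16 and 2·6^1 + 4^1 = 16; f[2] = 88 and 2·6^2 + 4^2 = 88.
Assume f[j] = 2·6^j + 4^j for all 1 ≤ j ≤ r, where r ≥ 2.
Then f[r+1] = 10f[r] − 24f[r−1] = 10·(2·6^r + 4^r) − 24·(2·6^{r−1} + 4^{r−1}) = 2·(10·6 − 24)6^{r−1} + (10·4 − 24)4^{r−1} = 72·6^{r−1} + 16·4^{r−1} = 2·6^{r+1} + 4^{r+1}.
This completes the inductive step, so f[n] = 2·6^n + 4^n for all n ≥ 1.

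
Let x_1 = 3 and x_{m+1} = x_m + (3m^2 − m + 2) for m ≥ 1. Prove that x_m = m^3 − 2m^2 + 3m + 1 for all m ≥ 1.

Base case: x_1 = 3, and 1^3 − 2·1^2 + 3·1 + 1 = 3.
Assume x_j = j^3 − 2j^2 + 3j + 1.
Then x_{j+1} = x_j + (3j^2 − j + 2) = (j^3 − 2j^2 + 3j + 1) + (3j^2 − j + 2) = j^3 + j^2 + 2j + 3,
and (j+1)^3 − 2·(j+1)^2 + 3·(j+1) + 1 = j^3 + j^2 + 2j + 3.
By induction, x_m = m^3 − 2m^2 + 3m + 1 for all m ≥ 1.

x_m = m^3 − 2m^2 + 3m + 1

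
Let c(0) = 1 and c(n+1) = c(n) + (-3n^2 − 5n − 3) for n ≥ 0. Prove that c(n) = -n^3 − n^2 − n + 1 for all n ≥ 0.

Base case: c(0) = 1, and -0^3 − 0^2 − 0 + 1 = 1.
Assume c(r) = -r^3 − r^2 − r + 1.
Then c(r+1) = c(r) + (-3r^2 − 5r − 3) = (-r^3 − r^2 − r + 1) + (-3r^2 − 5r − 3) = -r^3 − 4r^2 − 6r − 2,
and -(r+1)^3 − (r+1)^2 − (r+1) + 1 = -r^3 − 4r^2 − 6r − 2.
Hence c(n) = -n^3 − n^2 − n + 1 for every n ≥ 0, by induction.

c(n) = -n^3 − n^2 − n + 1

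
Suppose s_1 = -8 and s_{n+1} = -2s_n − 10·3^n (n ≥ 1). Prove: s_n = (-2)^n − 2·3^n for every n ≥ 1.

Base case: s_1 = -8, and (-2)^1 − 2·3^1 = -2 − 6 = -8.
Assume s_j = (-2)^j − 2·3^j for some j ≥ 1.
Then s_{j+1} = -2s_j − 10·3^j = -2·((-2)^j − 2·3^j) − 10·3^j = (-2)^{j+1} + 4·3^j − 10·3^j = (-2)^{j+1} − 6·3^j = (-2)^{j+1} − 2·3^{j+1}.
Hence s_n = (-2)^n − 2·3^n for every n ≥ 1, by induction.

s_n = (-2)^n − 2·3^n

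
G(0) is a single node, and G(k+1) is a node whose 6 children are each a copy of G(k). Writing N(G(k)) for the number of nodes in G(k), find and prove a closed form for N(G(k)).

Claim: N(G(k)) = (6^{k+1} − 1)/5.

Base case: N(G(0)) = 1, and (6^{0+1} − 1)/5 = 1.
Assume N(G(r)) = (6^{r+1} − 1)/5.
Then N(G(r+1)) = 1 + 6N(G(r)) = 1 + 6·(6^{r+1} − 1)/5 = 1 + (6^{r+2} − 6)/5 = (5 + 6^{r+2} − 6)/5 = (6^{r+2} − 1)/5.
So the formula holds for r+1, and by induction N(G(k)) = (6^{k+1} − 1)/5 for all k ≥ 0.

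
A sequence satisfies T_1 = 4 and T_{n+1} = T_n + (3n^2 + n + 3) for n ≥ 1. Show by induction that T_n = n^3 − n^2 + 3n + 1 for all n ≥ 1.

Base case: T_1 = 4, and 1^3 − 1^2 + 3·1 + 1 = 4.
Assume T_r = r^3 − r^2 + 3r + 1.
Then T_{r+1} = T_r + (3r^2 + r + 3) = (r^3 − r^2 + 3r + 1) + (3r^2 + r + 3) = r^3 + 2r^2 + 4r + 4,
and (r+1)^3 − (r+1)^2 + 3·(r+1) + 1 = r^3 + 2r^2 + 4r + 4.
By induction, T_n = n^3 − n^2 + 3n + 1 for all n ≥ 1.

T_n = n^3 − n^2 + 3n + 1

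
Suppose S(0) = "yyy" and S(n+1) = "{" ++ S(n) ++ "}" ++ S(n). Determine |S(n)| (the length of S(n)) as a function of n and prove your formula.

Claim: |S(n)| = 5·2^n − 2.

Base case: |S(0)| = 3, and 5·2^0 − 2 = 3.
Assume |S(k)| = 5·2^k − 2.
Then |S(k+1)| = 1 + |S(k)| + 1 + |S(k)| = 2|S(k)| + 2 = 2(5·2^k − 2) + 2 = 5·2^{k+1} − 4 + 2 = 5·2^{k+1} − 2.
This completes the inductive step, so |S(n)| = 5·2^n − 2 for all n ≥ 0.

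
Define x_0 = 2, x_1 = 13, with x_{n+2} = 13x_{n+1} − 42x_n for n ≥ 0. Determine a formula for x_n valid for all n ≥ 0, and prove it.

Claim: x_n = 7^n + 6^n.

Base cases: x_0 = 2 and 7^0 + 6^0 = 2; x_1 = 13 and 7^1 + 6^1 = 13.
Assume x_j = 7^j + 6^j for all 0 ≤ j ≤ k, where k ≥ 1.
Then x_{k+1} = 13x_k − 42x_{k−1} = 13·(7^k + 6^k) − 42·(7^{k−1} + 6^{k−1}) = (13·7 − 42)7^{k−1} + (13·6 − 42)6^{k−1} = 49·7^{k−1} + 36·6^{k−1} = 7^{k+1} + 6^{k+1}.
This completes the inductive step, so x_n = 7^n + 6^n for all n ≥ 0.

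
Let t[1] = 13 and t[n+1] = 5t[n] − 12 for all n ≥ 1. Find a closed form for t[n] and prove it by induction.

Claim: t[n] = 2·5^n + 3.

Base case: t[1] = 13, and 2·5^1 + 3 = 10 + 3 = 13.
Assume t[r] = 2·5^r + 3 for some r ≥ 1.
Then t[r+1] = 5t[r] − 12 = 5·(2·5^r + 3) − 12 = 10·5^r + 15 − 12 = 2·5^{r+1} + 3.
Hence t[n] = 2·5^n + 3 for every n ≥ 1, by induction.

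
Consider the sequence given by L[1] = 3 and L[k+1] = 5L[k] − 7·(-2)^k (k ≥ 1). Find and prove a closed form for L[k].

Claim: L[k] = 5^k + (-2)^k.

Base case: L[1] = 3, and 5^1 + (-2)^1 = 5 − 2 = 3.
Assume L[m] = 5^m + (-2)^m for some m ≥ 1.
Then L[m+1] = 5L[m] − 7·(-2)^m = 5·(5^m + (-2)^m) − 7·(-2)^m = 5^{m+1} + 5·(-2)^m − 7·(-2)^m = 5^{m+1} − 2·(-2)^m = 5^{m+1} + (-2)^{m+1}.
By induction, L[k] = 5^k + (-2)^k for all k ≥ 1.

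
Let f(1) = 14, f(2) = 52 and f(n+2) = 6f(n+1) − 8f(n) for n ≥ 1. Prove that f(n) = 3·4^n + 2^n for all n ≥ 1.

Base cases: f(1) = 14 and 3·4^1 + 2^1 = 14; f(2) = 52 and 3·4^2 + 2^2 = 52.
Assume f(j) = 3·4^j + 2^j for all 1 ≤ j ≤ k, where k ≥ 2.
Then f(k+1) = 6f(k) − 8f(k−1) = 6·(3·4^k + 2^k) − 8·(3·4^{k−1} + 2^{k−1}) = 3·(6·4 − 8)4^{k−1} + (6·2 − 8)2^{k−1} = 48·4^{k−1} + 4·2^{k−1} = 3·4^{k+1} + 2^{k+1}.
So the formula holds for k+1, and by strong induction f(n) = 3·4^n + 2^n for all n ≥ 1.

f(n) = 3·4^n + 2^n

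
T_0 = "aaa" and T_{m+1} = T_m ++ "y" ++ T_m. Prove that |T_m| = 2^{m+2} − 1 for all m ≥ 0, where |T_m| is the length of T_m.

Base case: |T_0| = 3, and 2^{0+2} − 1 = 3.
Assume |T_j| = 2^{j+2} − 1.
Then |T_{j+1}| = |T_j| + 1 + |T_j| = 2|T_j| + 1 = 2(2^{j+2} − 1) + 1 = 2^{j+3} − 2 + 1 = 2^{j+3} − 1.
Hence |T_m| = 2^{m+2} − 1 for every m ≥ 0, by induction.

|T_m| = 2^{m+2} − 1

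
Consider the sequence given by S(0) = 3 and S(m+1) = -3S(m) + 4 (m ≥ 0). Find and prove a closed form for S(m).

Claim: S(m) = 2·(-3)^m + 1.

Base case: S(0) = 3, and 2·(-3)^0 + 1 = 2 + 1 = 3.
Assume S(j) = 2·(-3)^j + 1 for some j ≥ 0.
Then S(j+1) = -3S(j) + 4 = -3·(2·(-3)^j + 1) + 4 = -6·(-3)^j − 3 + 4 = 2·(-3)^{j+1} + 1.
Hence S(m) = 2·(-3)^m + 1 for every m ≥ 0, by induction.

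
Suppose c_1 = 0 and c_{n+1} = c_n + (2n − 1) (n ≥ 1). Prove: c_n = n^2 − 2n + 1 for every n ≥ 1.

Base case: c_1 = 0, and 1^2 − 2·1 + 1 = 0.
Assume c_k = k^2 − 2k + 1.
Then c_{k+1} = c_k + (2k − 1) = (k^2 − 2k + 1) + (2k − 1) = k^2,
and (k+1)^2 − 2·(k+1) + 1 = k^2.
By induction, c_n = n^2 − 2n + 1 for all n ≥ 1.

c_n = n^2 − 2n + 1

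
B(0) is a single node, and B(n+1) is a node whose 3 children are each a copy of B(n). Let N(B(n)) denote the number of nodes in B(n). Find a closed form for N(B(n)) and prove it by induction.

Claim: N(B(n)) = (3^{n+1} − 1)/2.

Base case: N(B(0)) = 1, and (3^{0+1} − 1)/2 = 1.
Assume N(B(r)) = (3^{r+1} − 1)/2.
Then N(B(r+1)) = 1 + 3N(B(r)) = 1 + 3·(3^{r+1} − 1)/2 = 1 + (3^{r+2} − 3)/2 = (2 + 3^{r+2} − 3)/2 = (3^{r+2} − 1)/2.
Hence N(B(n)) = (3^{n+1} − 1)/2 for every n ≥ 0, by induction.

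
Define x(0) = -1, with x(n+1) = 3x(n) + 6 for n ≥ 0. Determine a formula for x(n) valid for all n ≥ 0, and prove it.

Claim: x(n) = 2·3^n − 3.

Base case: x(0) = -1, and 2·3^0 − 3 = 2 − 3 = -1.
Assume x(k) = 2·3^k − 3 for some k ≥ 0.
Then x(k+1) = 3x(k) + 6 = 3·(2·3^k − 3) + 6 = 6·3^k − 9 + 6 = 2·3^{k+1} − 3.
Hence x(n) = 2·3^n − 3 for every n ≥ 0, by induction.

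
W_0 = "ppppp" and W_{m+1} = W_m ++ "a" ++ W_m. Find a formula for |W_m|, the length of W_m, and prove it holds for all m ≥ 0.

Claim: |W_m| = 6·2^m − 1.

Base case: |W_0| = 5, and 6·2^0 − 1 = 5.
Assume |W_r| = 6·2^r − 1.
Then |W_{r+1}| = |W_r| + 1 + |W_r| = 2|W_r| + 1 = 2(6·2^r − 1) + 1 = 6·2^{r+1} − 2 + 1 = 6·2^{r+1} − 1.
Hence |W_m| = 6·2^m − 1 for every m ≥ 0, by induction.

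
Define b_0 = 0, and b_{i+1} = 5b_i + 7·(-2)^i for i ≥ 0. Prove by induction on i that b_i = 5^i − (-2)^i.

Base case: b_0 = 0, and 5^0 − (-2)^0 = 1 − 1 = 0.
Assume b_r = 5^r − (-2)^r for some r ≥ 0.
Then b_{r+1} = 5b_r + 7·(-2)^r = 5·(5^r − (-2)^r) + 7·(-2)^r = 5^{r+1} − 5·(-2)^r + 7·(-2)^r = 5^{r+1} + 2·(-2)^r = 5^{r+1} − (-2)^{r+1}.
This completes the inductive step, so b_i = 5^i − (-2)^i for all i ≥ 0.

b_i = 5^i − (-2)^i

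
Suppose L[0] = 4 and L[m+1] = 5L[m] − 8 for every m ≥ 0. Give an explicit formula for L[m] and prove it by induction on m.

Claim: L[m] = 2·5^m + 2.

Base case: L[0] = 4, and 2·5^0 + 2 = 2 + 2 = 4.
Assume L[r] = 2·5^r + 2 for some r ≥ 0.
Then L[r+1] = 5L[r] − 8 = 5·(2·5^r + 2) − 8 = 10·5^r + 10 − 8 = 2·5^{r+1} + 2.
So the formula holds for r+1, and by induction L[m] = 2·5^m + 2 for all m ≥ 0.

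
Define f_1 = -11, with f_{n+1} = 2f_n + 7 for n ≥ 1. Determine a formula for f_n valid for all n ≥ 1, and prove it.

Claim: f_n = -2^{n+1} − 7.

Base case: f_1 = -11, and -2^{1+1} − 7 = -4 − 7 = -11.
Assume f_r = -2^{r+1} − 7 for some r ≥ 1.
Then f_{r+1} = 2f_r + 7 = 2·(-2^{r+1} − 7) + 7 = -2^{r+2} − 14 + 7 = -2^{r+2} − 7.
So the formula holds for r+1, and by induction f_n = -2^{n+1} − 7 for all n ≥ 1.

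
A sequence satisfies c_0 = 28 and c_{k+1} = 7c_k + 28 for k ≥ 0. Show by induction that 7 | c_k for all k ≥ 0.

Base case: c_0 = 28 = 7·4, so 7 | c_0.
Assume 7 | c_j, so c_j = 7t for some integer t.
Then c_{j+1} = 7c_j + 28 = 7·(7t) + 28 = 7(7t + 4), so 7 | c_{j+1}.
This completes the inductive step, so 7 | c_k for all k ≥ 0.

7 | c_k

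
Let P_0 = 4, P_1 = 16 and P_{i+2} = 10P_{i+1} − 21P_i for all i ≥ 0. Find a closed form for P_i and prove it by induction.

Claim: P_i = 3·3^i + 7^i.

Base cases: P_0 = 4 and 3·3^0 + 7^0 = 4; P_1 = 16 and 3·3^1 + 7^1 = 16.
Assume P_j = 3·3^j + 7^j for all 0 ≤ j ≤ k, where k ≥ 1.
Then P_{k+1} = 10P_k − 21P_{k−1} = 10·(3·3^k + 7^k) − 21·(3·3^{k−1} + 7^{k−1}) = 3·(10·3 − 21)3^{k−1} + (10·7 − 21)7^{k−1} = 27·3^{k−1} + 49·7^{k−1} = 3·3^{k+1} + 7^{k+1}.
Hence P_i = 3·3^i + 7^i for every i ≥ 0, by strong induction.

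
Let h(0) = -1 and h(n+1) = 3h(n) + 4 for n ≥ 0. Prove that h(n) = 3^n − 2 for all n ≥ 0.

Base case: h(0) = -1, and 3^0 − 2 = 1 − 2 = -1.
Assume h(j) = 3^j − 2 for some j ≥ 0.
Then h(j+1) = 3h(j) + 4 = 3·(3^j − 2) + 4 = 3^{j+1} − 6 + 4 = 3^{j+1} − 2.
Hence h(n) = 3^n − 2 for every n ≥ 0, by induction.

h(n) = 3^n − 2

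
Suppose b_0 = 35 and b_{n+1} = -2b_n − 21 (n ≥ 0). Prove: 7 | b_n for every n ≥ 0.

Base case: b_0 = 35 = 7·5, so 7 | b_0.
Assume 7 | b_k, so b_k = 7t for some integer t.
Then b_{k+1} = -2b_k − 21 = -2·(7t) − 21 = 7(-2t − 3), so 7 | b_{k+1}.
By induction, 7 | b_n for all n ≥ 0.

7 | b_n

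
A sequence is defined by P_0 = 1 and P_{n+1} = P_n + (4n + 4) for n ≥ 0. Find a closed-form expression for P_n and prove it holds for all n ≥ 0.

Claim: P_n = 2n^2 + 2n + 1.

Base case: P_0 = 1, and 2·0^2 + 2·0 + 1 = 1.
Assume P_k = 2k^2 + 2k + 1.
Then P_{k+1} = P_k + (4k + 4) = (2k^2 + 2k + 1) + (4k + 4) = 2k^2 + 6k + 5,
and 2·(k+1)^2 + 2·(k+1) + 1 = 2k^2 + 6k + 5.
Hence P_n = 2n^2 + 2n + 1 for every n ≥ 0, by induction.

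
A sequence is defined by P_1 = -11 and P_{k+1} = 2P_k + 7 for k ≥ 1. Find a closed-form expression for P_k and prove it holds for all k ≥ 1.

Claim: P_k = -2^{k+1} − 7.

Base case: P_1 = -11, and -2^{1+1} − 7 = -4 − 7 = -11.
Assume P_j = -2^{j+1} − 7 for some j ≥ 1.
Then P_{j+1} = 2P_j + 7 = 2·(-2^{j+1} − 7) + 7 = -2^{j+2} − 14 + 7 = -2^{j+2} − 7.
This completes the inductive step, so P_k = -2^{k+1} − 7 for all k ≥ 1.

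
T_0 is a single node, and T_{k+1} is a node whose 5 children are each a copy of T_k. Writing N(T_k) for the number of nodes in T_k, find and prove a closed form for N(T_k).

Claim: N(T_k) = (5^{k+1} − 1)/4.

Base case: N(T_0) = 1, and (5^{0+1} − 1)/4 = 1.
Assume N(T_m) = (5^{m+1} − 1)/4.
Then N(T_{m+1}) = 1 + 5N(T_m) = 1 + 5·(5^{m+1} − 1)/4 = 1 + (5^{m+2} − 5)/4 = (4 + 5^{m+2} − 5)/4 = (5^{m+2} − 1)/4.
So the formula holds for m+1, and by induction N(T_k) = (5^{k+1} − 1)/4 for all k ≥ 0.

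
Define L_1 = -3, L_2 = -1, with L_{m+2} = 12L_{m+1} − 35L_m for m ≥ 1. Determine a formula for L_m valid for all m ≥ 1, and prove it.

Claim: L_m = 7^m − 2·5^m.

Base cases: L_1 = -3 and 7^1 − 2·5^1 = -3; L_2 = -1 and 7^2 − 2·5^2 = -1.
Assume L_j = 7^j − 2·5^j for all 1 ≤ j ≤ k, where k ≥ 2.
Then L_{k+1} = 12L_k − 35L_{k−1} = 12·(7^k − 2·5^k) − 35·(7^{k−1} − 2·5^{k−1}) = (12·7 − 35)7^{k−1} − 2·(12·5 − 35)5^{k−1} = 49·7^{k−1} − 50·5^{k−1} = 7^{k+1} − 2·5^{k+1}.
This completes the inductive step, so L_m = 7^m − 2·5^m for all m ≥ 1.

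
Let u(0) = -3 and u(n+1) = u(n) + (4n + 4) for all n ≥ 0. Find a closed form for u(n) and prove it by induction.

Claim: u(n) = 2n^2 + 2n − 3.

Base case: u(0) = -3, and 2·0^2 + 2·0 − 3 = -3.
Assume u(j) = 2j^2 + 2j − 3.
Then u(j+1) = u(j) + (4j + 4) = (2j^2 + 2j − 3) + (4j + 4) = 2j^2 + 6j + 1,
and 2·(j+1)^2 + 2·(j+1) − 3 = 2j^2 + 6j + 1.
Hence u(n) = 2n^2 + 2n − 3 for every n ≥ 0, by induction.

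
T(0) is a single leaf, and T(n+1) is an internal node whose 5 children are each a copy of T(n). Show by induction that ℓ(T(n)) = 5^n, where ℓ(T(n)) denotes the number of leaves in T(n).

Base case: ℓ(T(0)) = 1, and 5^0 = 1.
Assume ℓ(T(j)) = 5^j.
Then ℓ(T(j+1)) = 5·ℓ(T(j)) = 5·5^j = 5^{j+1}.
So the formula holds for j+1, and by induction ℓ(T(n)) = 5^n for all n ≥ 0.

ℓ(T(n)) = 5^n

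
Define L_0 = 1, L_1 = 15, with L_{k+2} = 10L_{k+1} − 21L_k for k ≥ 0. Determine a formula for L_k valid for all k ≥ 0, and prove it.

Claim: L_k = 3·7^k − 2·3^k.

Base cases: L_0 = 1 and 3·7^0 − 2·3^0 = 1; L_1 = 15 and 3·7^1 − 2·3^1 = 15.
Assume L_j = 3·7^j − 2·3^j for all 0 ≤ j ≤ r, where r ≥ 1.
Then L_{r+1} = 10L_r − 21L_{r−1} = 10·(3·7^r − 2·3^r) − 21·(3·7^{r−1} − 2·3^{r−1}) = 3·(10·7 − 21)7^{r−1} − 2·(10·3 − 21)3^{r−1} = 147·7^{r−1} − 18·3^{r−1} = 3·7^{r+1} − 2·3^{r+1}.
By strong induction, L_k = 3·7^k − 2·3^k for all k ≥ 0.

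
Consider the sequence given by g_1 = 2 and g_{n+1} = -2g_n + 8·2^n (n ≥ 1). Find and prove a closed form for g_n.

Claim: g_n = (-2)^n + 2·2^n.

Base case: g_1 = 2, and (-2)^1 + 2·2^1 = -2 + 4 = 2.
Assume g_m = (-2)^m + 2·2^m for some m ≥ 1.
Then g_{m+1} = -2g_m + 8·2^m = -2·((-2)^m + 2·2^m) + 8·2^m = (-2)^{m+1} − 4·2^m + 8·2^m = (-2)^{m+1} + 4·2^m = (-2)^{m+1} + 2·2^{m+1}.
Hence g_n = (-2)^n + 2·2^n for every n ≥ 1, by induction.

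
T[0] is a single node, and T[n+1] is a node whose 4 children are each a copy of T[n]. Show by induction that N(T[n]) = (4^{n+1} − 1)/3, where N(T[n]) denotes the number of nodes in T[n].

Base case: N(T[0]) = 1, and (4^{0+1} − 1)/3 = 1.
Assume N(T[k]) = (4^{k+1} − 1)/3.
Then N(T[k+1]) = 1 + 4N(T[k]) = 1 + 4·(4^{k+1} − 1)/3 = 1 + (4^{k+2} − 4)/3 = (3 + 4^{k+2} − 4)/3 = (4^{k+2} − 1)/3.
Hence N(T[n]) = (4^{n+1} − 1)/3 for every n ≥ 0, by induction.

N(T[n]) = (4^{n+1} − 1)/3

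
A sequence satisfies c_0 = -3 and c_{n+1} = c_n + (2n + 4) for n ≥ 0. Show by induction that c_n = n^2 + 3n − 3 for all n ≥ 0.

Base case: c_0 = -3, and 0^2 + 3·0 − 3 = -3.
Assume c_r = r^2 + 3r − 3.
Then c_{r+1} = c_r + (2r + 4) = (r^2 + 3r − 3) + (2r + 4) = r^2 + 5r + 1,
and (r+1)^2 + 3·(r+1) − 3 = r^2 + 5r + 1.
By induction, c_n = n^2 + 3n − 3 for all n ≥ 0.

c_n = n^2 + 3n − 3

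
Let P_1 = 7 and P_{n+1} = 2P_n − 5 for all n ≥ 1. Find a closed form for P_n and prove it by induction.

Claim: P_n = 2^n + 5.

Base case: P_1 = 7, and 2^1 + 5 = 2 + 5 = 7.
Assume P_r = 2^r + 5 for some r ≥ 1.
Then P_{r+1} = 2P_r − 5 = 2·(2^r + 5) − 5 = 2^{r+1} + 10 − 5 = 2^{r+1} + 5.
This completes the inductive step, so P_n = 2^n + 5 for all n ≥ 1.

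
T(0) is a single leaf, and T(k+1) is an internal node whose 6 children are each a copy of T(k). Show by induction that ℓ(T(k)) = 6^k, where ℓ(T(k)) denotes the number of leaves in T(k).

Base case: ℓ(T(0)) = 1, and 6^0 = 1.
Assume ℓ(T(r)) = 6^r.
Then ℓ(T(r+1)) = 6·ℓ(T(r)) = 6·6^r = 6^{r+1}.
This completes the inductive step, so ℓ(T(k)) = 6^k for all k ≥ 0.

ℓ(T(k)) = 6^k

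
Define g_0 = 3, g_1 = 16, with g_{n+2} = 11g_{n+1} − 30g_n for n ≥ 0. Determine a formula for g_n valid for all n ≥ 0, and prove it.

Claim: g_n = 2·5^n + 6^n.

Base cases: g_0 = 3 and 2·5^0 + 6^0 = 3; g_1 = 16 and 2·5^1 + 6^1 = 16.
Assume g_i = 2·5^i + 6^i for all 0 ≤ i ≤ j, where j ≥ 1.
Then g_{j+1} = 11g_j − 30g_{j−1} = 11·(2·5^j + 6^j) − 30·(2·5^{j−1} + 6^{j−1}) = 2·(11·5 − 30)5^{j−1} + (11·6 − 30)6^{j−1} = 50·5^{j−1} + 36·6^{j−1} = 2·5^{j+1} + 6^{j+1}.
This completes the inductive step, so g_n = 2·5^n + 6^n for all n ≥ 0.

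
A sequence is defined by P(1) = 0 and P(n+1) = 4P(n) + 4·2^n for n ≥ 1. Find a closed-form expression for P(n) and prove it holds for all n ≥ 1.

Claim: P(n) = 4^n − 2·2^n.

Base case: P(1) = 0, and 4^1 − 2·2^1 = 4 − 4 = 0.
Assume P(r) = 4^r − 2·2^r for some r ≥ 1.
Then P(r+1) = 4P(r) + 4·2^r = 4·(4^r − 2·2^r) + 4·2^r = 4^{r+1} − 8·2^r + 4·2^r = 4^{r+1} − 4·2^r = 4^{r+1} − 2·2^{r+1}.
By induction, P(n) = 4^n − 2·2^n for all n ≥ 1.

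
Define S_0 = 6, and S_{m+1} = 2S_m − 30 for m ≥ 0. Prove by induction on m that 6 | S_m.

Base case: S_0 = 6 = 6·1, so 6 | S_0.
Assume 6 | S_j, so S_j = 6t for some integer t.
Then S_{j+1} = 2S_j − 30 = 2·(6t) − 30 = 6(2t − 5), so 6 | S_{j+1}.
By induction, 6 | S_m for all m ≥ 0.

6 | S_m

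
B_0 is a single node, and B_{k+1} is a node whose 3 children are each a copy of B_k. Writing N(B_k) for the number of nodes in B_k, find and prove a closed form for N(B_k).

Claim: N(B_k) = (3^{k+1} − 1)/2.

Base case: N(B_0) = 1, and (3^{0+1} − 1)/2 = 1.
Assume N(B_j) = (3^{j+1} − 1)/2.
Then N(B_{j+1}) = 1 + 3N(B_j) = 1 + 3·(3^{j+1} − 1)/2 = 1 + (3^{j+2} − 3)/2 = (2 + 3^{j+2} − 3)/2 = (3^{j+2} − 1)/2.
By induction, N(B_k) = (3^{k+1} − 1)/2 for all k ≥ 0.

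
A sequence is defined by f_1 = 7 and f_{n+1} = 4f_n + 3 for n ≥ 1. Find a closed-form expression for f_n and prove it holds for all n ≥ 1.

Claim: f_n = 2·4^n − 1.

Base case: f_1 = 7, and 2·4^1 − 1 = 8 − 1 = 7.
Assume f_m = 2·4^m − 1 for some m ≥ 1.
Then f_{m+1} = 4f_m + 3 = 4·(2·4^m − 1) + 3 = 8·4^m − 4 + 3 = 2·4^{m+1} − 1.
By induction, f_n = 2·4^n − 1 for all n ≥ 1.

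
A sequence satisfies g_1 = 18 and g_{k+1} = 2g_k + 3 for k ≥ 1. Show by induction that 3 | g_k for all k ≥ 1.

Base case: g_1 = 18 = 3·6, so 3 | g_1.
Assume 3 | g_j, so g_j = 3t for some integer t.
Then g_{j+1} = 2g_j + 3 = 2·(3t) + 3 = 3(2t + 1), so 3 | g_{j+1}.
By induction, 3 | g_k for all k ≥ 1.

3 | g_k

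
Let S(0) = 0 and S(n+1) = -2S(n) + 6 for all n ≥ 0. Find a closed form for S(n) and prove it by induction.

Claim: S(n) = -2·(-2)^n + 2.

Base case: S(0) = 0, and -2·(-2)^0 + 2 = -2 + 2 = 0.
Assume S(k) = -2·(-2)^k + 2 for some k ≥ 0.
Then S(k+1) = -2S(k) + 6 = -2·(-2·(-2)^k + 2) + 6 = 4·(-2)^k − 4 + 6 = -2·(-2)^{k+1} + 2.
Hence S(n) = -2·(-2)^n + 2 for every n ≥ 0, by induction.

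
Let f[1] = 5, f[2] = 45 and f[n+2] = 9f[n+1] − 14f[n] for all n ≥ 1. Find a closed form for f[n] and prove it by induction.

Claim: f[n] = 7^n − 2^n.

Base cases: f[1] = 5 and 7^1 − 2^1 = 5; f[2] = 45 and 7^2 − 2^2 = 45.
Assume f[j] = 7^j − 2^j for all 1 ≤ j ≤ m, where m ≥ 2.
Then f[m+1] = 9f[m] − 14f[m−1] = 9·(7^m − 2^m) − 14·(7^{m−1} − 2^{m−1}) = (9·7 − 14)7^{m−1} − (9·2 − 14)2^{m−1} = 49·7^{m−1} − 4·2^{m−1} = 7^{m+1} − 2^{m+1}.
Hence f[n] = 7^n − 2^n for every n ≥ 1, by strong induction.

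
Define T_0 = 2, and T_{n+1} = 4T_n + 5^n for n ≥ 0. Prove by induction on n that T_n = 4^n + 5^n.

Base case: T_0 = 2, and 4^0 + 5^0 = 1 + 1 = 2.
Assume T_r = 4^r + 5^r for some r ≥ 0.
Then T_{r+1} = 4T_r + 5^r = 4·(4^r + 5^r) + 5^r = 4^{r+1} + 4·5^r + 5^r = 4^{r+1} + 5·5^r = 4^{r+1} + 5^{r+1}.
So the formula holds for r+1, and by induction T_n = 4^n + 5^n for all n ≥ 0.

T_n = 4^n + 5^n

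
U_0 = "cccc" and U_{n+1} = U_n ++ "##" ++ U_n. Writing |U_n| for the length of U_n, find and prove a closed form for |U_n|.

Claim: |U_n| = 6·2^n − 2.

Base case: |U_0| = 4, and 6·2^0 − 2 = 4.
Assume |U_m| = 6·2^m − 2.
Then |U_{m+1}| = |U_m| + 2 + |U_m| = 2|U_m| + 2 = 2(6·2^m − 2) + 2 = 6·2^{m+1} − 4 + 2 = 6·2^{m+1} − 2.
By induction, |U_n| = 6·2^n − 2 for all n ≥ 0.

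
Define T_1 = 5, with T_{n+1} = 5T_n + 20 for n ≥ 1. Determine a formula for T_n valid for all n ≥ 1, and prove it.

Claim: T_n = 2·5^n − 5.

Base case: T_1 = 5, and 2·5^1 − 5 = 10 − 5 = 5.
Assume T_r = 2·5^r − 5 for some r ≥ 1.
Then T_{r+1} = 5T_r + 20 = 5·(2·5^r − 5) + 20 = 10·5^r − 25 + 20 = 2·5^{r+1} − 5.
This completes the inductive step, so T_n = 2·5^n − 5 for all n ≥ 1.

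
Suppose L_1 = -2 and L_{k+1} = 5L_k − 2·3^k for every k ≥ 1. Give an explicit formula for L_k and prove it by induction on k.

Claim: L_k = -5^k + 3^k.

Base case: L_1 = -2, and -5^1 + 3^1 = -5 + 3 = -2.
Assume L_j = -5^j + 3^j for some j ≥ 1.
Then L_{j+1} = 5L_j − 2·3^j = 5·(-5^j + 3^j) − 2·3^j = -5^{j+1} + 5·3^j − 2·3^j = -5^{j+1} + 3·3^j = -5^{j+1} + 3^{j+1}.
This completes the inductive step, so L_k = -5^k + 3^k for all k ≥ 1.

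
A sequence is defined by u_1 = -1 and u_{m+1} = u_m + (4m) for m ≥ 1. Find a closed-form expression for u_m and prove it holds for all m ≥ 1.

Claim: u_m = 2m^2 − 2m − 1.

Base case: u_1 = -1, and 2·1^2 − 2·1 − 1 = -1.
Assume u_k = 2k^2 − 2k − 1.
Then u_{k+1} = u_k + (4k) = (2k^2 − 2k − 1) + (4k) = 2k^2 + 2k − 1,
and 2·(k+1)^2 − 2·(k+1) − 1 = 2k^2 + 2k − 1.
By induction, u_m = 2m^2 − 2m − 1 for all m ≥ 1.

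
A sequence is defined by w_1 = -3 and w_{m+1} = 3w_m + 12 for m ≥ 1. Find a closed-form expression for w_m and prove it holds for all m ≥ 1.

Claim: w_m = 3^m − 6.

Base case: w_1 = -3, and 3^1 − 6 = 3 − 6 = -3.
Assume w_j = 3^j − 6 for some j ≥ 1.
Then w_{j+1} = 3w_j + 12 = 3·(3^j − 6) + 12 = 3^{j+1} − 18 + 12 = 3^{j+1} − 6.
By induction, w_m = 3^m − 6 for all m ≥ 1.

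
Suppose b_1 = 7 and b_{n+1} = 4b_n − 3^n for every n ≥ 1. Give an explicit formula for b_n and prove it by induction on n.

Claim: b_n = 4^n + 3^n.

Base case: b_1 = 7, and 4^1 + 3^1 = 4 + 3 = 7.
Assume b_j = 4^j + 3^j for some j ≥ 1.
Then b_{j+1} = 4b_j − 3^j = 4·(4^j + 3^j) − 3^j = 4^{j+1} + 4·3^j − 3^j = 4^{j+1} + 3·3^j = 4^{j+1} + 3^{j+1}.
So the formula holds for j+1, and by induction b_n = 4^n + 3^n for all n ≥ 1.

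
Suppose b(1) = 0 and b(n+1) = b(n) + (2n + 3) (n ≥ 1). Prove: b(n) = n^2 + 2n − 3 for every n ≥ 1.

Base case: b(1) = 0, and 1^2 + 2·1 − 3 = 0.
Assume b(k) = k^2 + 2k − 3.
Then b(k+1) = b(k) + (2k + 3) = (k^2 + 2k − 3) + (2k + 3) = k^2 + 4k,
and (k+1)^2 + 2·(k+1) − 3 = k^2 + 4k.
This completes the inductive step, so b(n) = n^2 + 2n − 3 for all n ≥ 1.

b(n) = n^2 + 2n − 3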